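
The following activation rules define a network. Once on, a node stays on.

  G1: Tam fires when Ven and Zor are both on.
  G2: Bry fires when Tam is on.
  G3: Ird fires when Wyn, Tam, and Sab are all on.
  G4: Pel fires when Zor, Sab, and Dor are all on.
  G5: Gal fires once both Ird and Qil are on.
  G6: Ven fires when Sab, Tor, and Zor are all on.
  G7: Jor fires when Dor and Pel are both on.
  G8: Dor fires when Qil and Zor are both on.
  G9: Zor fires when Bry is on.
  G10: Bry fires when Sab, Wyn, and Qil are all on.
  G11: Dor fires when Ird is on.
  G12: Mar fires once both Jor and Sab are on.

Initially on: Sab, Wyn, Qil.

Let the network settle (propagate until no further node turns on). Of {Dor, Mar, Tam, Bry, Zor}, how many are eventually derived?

4

G10: Sab, Wyn, and Qil on → Bry on.
G9: Bry on → Zor on.
G8: Qil and Zor on → Dor on.
Zor, Sab, and Dor are on, so Pel fires (G4).
G7: Dor and Pel on → Jor on.
Jor and Sab are on, so Mar fires (G12).
Dor: reached.
Mar: reached.
Tam would need Ven and Zor (G1), but Ven never turns on.
Bry: reached.
Zor: reached.
Reached: Dor, Mar, Bry, and Zor — 4 of the 5.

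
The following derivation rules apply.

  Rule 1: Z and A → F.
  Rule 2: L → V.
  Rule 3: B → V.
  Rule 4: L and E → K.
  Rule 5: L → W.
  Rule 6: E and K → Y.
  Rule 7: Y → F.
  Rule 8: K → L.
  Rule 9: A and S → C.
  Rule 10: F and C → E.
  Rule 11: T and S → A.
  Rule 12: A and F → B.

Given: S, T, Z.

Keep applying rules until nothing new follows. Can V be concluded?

T and S hold, so A follows (Rule 11).
From Z and A, Rule 1 gives F.
From A and F, Rule 12 gives B.
B holds, so V follows (Rule 3).

Yes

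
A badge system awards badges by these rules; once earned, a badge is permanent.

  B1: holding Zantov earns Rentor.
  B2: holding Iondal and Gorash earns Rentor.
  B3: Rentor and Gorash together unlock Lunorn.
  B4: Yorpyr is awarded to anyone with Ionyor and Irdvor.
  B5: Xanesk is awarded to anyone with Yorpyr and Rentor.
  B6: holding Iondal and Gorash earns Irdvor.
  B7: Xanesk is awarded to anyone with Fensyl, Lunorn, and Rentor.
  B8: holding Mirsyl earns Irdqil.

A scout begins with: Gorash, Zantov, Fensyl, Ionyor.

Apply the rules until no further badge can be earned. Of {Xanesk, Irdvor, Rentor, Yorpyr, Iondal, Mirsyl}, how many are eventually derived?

With Zantov, Rentor is earned (B1).
With Rentor and Gorash, Lunorn is earned (B3).
With Fensyl, Lunorn, and Rentor, Xanesk is earned (B7).
Xanesk: reached.
Irdvor would need Iondal and Gorash (B6), but Iondal is never earned.
Rentor: reached.
Yorpyr would need Ionyor and Irdvor (B4), but Irdvor is never earned.
No rule produces Iondal, and it is not given.
No rule produces Mirsyl, and it is not given.
Reached: Xanesk and Rentor — 2 of the 6.

2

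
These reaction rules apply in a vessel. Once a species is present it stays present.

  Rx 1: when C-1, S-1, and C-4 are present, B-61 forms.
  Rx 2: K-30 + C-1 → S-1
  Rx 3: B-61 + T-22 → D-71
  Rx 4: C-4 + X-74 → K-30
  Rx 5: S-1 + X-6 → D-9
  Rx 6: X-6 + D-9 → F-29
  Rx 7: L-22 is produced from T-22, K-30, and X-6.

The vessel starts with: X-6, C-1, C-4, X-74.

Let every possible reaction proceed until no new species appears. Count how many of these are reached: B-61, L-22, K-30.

C-4 and X-74 present → K-30 forms (Rx 4).
K-30 and C-1 present → S-1 forms (Rx 2).
C-1, S-1, and C-4 present → B-61 forms (Rx 1).
B-61: reached.
L-22 would need T-22, K-30, and X-6 (Rx 7), but T-22 never forms.
K-30: reached.
Reached: B-61 and K-30 — 2 of the 3.

2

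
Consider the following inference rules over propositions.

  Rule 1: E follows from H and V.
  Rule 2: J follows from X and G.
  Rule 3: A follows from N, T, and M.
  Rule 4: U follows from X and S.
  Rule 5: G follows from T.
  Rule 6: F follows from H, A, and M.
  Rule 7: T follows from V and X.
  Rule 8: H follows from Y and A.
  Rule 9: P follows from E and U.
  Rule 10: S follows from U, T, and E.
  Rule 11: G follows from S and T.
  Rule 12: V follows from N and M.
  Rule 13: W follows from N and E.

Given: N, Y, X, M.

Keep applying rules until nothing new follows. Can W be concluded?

N and M hold, so V follows (Rule 12).
V and X hold, so T follows (Rule 7).
From N, T, and M, Rule 3 gives A.
From Y and A, Rule 8 gives H.
From H and V, Rule 1 gives E.
N and E hold, so W follows (Rule 13).

Yes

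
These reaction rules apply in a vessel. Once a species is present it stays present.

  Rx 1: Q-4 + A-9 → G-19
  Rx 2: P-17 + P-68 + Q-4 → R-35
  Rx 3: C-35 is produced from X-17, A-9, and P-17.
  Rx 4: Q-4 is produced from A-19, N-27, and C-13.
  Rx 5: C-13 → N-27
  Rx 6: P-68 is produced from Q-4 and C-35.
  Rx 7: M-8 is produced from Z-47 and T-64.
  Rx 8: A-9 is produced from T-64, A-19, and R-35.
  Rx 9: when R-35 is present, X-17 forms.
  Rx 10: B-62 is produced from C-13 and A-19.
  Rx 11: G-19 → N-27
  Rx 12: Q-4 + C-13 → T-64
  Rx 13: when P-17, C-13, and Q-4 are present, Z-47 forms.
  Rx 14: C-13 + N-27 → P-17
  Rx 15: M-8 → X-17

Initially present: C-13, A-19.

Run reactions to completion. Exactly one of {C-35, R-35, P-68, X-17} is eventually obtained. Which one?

X-17

C-13 present → N-27 forms (Rx 5).
A-19, N-27, and C-13 present → Q-4 forms (Rx 4).
C-13 and N-27 present → P-17 forms (Rx 14).
Q-4 and C-13 present → T-64 forms (Rx 12).
P-17, C-13, and Q-4 present → Z-47 forms (Rx 13).
Z-47 and T-64 present → M-8 forms (Rx 7).
M-8 present → X-17 forms (Rx 15).
P-68 would need Q-4 and C-35 (Rx 6), but C-35 never forms. R-35 would need P-17, P-68, and Q-4 (Rx 2), but P-68 never forms. C-35 would need X-17, A-9, and P-17 (Rx 3), but A-9 never forms.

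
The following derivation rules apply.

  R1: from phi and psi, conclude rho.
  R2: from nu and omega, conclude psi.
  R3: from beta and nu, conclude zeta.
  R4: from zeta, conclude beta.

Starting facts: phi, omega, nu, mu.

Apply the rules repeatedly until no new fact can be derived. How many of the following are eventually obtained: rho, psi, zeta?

nu and omega hold, so psi follows (R2).
From phi and psi, R1 gives rho.
rho: reached.
psi: reached.
zeta would need beta and nu (R3), but beta is never established.
Reached: rho and psi — 2 of the 3.

2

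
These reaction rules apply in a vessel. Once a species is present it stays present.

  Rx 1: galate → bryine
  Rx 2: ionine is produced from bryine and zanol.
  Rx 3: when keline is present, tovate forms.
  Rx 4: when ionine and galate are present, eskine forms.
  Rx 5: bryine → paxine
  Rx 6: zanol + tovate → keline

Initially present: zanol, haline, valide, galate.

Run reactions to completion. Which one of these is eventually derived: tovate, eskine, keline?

eskine

galate present → bryine forms (Rx 1).
bryine and zanol present → ionine forms (Rx 2).
ionine and galate present → eskine forms (Rx 4).
tovate would need keline (Rx 3), but keline never forms. keline would need zanol and tovate (Rx 6), but tovate never forms.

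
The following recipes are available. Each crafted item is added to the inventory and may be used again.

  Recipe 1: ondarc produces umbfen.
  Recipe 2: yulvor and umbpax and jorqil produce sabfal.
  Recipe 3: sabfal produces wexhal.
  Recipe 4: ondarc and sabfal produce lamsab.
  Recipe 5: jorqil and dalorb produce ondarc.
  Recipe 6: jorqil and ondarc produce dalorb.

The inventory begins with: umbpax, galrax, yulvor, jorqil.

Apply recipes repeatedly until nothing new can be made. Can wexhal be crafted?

Yes

Using Recipe 2, yulvor, umbpax, and jorqil make sabfal.
Using Recipe 3, sabfal makes wexhal.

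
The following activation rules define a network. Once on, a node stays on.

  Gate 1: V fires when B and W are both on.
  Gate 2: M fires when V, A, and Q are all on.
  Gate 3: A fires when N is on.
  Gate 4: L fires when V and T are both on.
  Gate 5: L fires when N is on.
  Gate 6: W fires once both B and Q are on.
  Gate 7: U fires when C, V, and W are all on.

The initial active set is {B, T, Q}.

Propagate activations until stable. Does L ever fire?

B and Q are on, so W fires (Gate 6).
Gate 1: B and W on → V on.
Gate 4: V and T on → L on.

Yes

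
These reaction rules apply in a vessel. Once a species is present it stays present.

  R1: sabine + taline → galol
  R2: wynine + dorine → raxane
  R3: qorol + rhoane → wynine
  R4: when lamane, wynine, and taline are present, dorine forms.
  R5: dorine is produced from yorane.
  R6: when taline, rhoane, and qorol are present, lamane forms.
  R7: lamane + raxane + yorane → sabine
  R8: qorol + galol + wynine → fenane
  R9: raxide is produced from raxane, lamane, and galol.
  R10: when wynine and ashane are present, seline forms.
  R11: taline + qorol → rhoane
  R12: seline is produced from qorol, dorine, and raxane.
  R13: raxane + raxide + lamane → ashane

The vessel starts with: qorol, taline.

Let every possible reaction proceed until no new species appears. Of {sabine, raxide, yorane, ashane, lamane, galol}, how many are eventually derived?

taline and qorol present → rhoane forms (R11).
taline, rhoane, and qorol present → lamane forms (R6).
sabine would need lamane, raxane, and yorane (R7), but yorane never forms.
raxide would need raxane, lamane, and galol (R9), but galol never forms.
No rule produces yorane, and it is not given.
ashane would need raxane, raxide, and lamane (R13), but raxide never forms.
lamane: reached.
galol would need sabine and taline (R1), but sabine never forms.
Reached: lamane — 1 of the 6.

1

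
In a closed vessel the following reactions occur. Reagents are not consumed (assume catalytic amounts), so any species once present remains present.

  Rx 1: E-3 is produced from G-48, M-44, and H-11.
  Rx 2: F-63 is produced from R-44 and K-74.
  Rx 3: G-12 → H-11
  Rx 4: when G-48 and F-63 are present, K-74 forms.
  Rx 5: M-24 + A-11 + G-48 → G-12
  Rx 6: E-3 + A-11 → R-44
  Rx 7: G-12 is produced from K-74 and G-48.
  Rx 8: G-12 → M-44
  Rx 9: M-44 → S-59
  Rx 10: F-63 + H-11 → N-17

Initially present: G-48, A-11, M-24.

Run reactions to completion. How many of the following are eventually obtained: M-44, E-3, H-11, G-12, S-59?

5

M-24, A-11, and G-48 present → G-12 forms (Rx 5).
G-12 present → M-44 forms (Rx 8).
G-12 present → H-11 forms (Rx 3).
M-44 present → S-59 forms (Rx 9).
G-48, M-44, and H-11 present → E-3 forms (Rx 1).
M-44: reached.
E-3: reached.
H-11: reached.
G-12: reached.
S-59: reached.
All 5 are reached.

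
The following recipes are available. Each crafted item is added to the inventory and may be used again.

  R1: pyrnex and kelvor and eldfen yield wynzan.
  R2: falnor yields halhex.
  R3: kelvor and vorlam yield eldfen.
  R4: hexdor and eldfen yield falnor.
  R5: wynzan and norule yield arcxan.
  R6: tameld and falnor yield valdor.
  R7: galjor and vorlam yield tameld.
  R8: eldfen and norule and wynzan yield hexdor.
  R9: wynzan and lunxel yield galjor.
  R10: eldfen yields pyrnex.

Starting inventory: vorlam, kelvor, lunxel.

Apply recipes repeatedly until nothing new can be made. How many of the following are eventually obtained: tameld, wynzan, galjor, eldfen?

kelvor and vorlam → eldfen (R3).
Using R10, eldfen makes pyrnex.
Using R1, pyrnex, kelvor, and eldfen make wynzan.
Using R9, wynzan and lunxel make galjor.
galjor and vorlam → tameld (R7).
tameld: reached.
wynzan: reached.
galjor: reached.
eldfen: reached.
All 4 are reached.

4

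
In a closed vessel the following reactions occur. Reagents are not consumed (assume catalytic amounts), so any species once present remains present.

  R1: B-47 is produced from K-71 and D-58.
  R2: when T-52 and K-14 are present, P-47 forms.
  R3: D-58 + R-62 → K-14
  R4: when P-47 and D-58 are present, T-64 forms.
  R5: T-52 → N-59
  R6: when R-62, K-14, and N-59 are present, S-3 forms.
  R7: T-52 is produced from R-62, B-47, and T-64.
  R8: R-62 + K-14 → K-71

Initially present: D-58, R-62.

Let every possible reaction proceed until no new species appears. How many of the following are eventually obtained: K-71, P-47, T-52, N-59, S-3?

1

D-58 and R-62 present → K-14 forms (R3).
R-62 and K-14 present → K-71 forms (R8).
K-71: reached.
P-47 would need T-52 and K-14 (R2), but T-52 never forms.
T-52 would need R-62, B-47, and T-64 (R7), but T-64 never forms.
N-59 would need T-52 (R5), but T-52 never forms.
S-3 would need R-62, K-14, and N-59 (R6), but N-59 never forms.
Reached: K-71 — 1 of the 5.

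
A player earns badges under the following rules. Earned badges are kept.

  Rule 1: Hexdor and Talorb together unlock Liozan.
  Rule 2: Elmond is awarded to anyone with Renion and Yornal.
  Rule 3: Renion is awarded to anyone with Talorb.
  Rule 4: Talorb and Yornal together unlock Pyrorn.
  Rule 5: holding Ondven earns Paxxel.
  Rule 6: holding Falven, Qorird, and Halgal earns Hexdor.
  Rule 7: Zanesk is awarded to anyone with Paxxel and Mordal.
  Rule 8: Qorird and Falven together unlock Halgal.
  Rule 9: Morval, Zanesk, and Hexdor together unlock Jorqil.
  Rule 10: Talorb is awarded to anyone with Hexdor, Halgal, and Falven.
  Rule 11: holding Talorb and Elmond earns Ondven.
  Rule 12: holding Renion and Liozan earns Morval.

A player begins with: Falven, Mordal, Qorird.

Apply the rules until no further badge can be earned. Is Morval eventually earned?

With Qorird and Falven, Halgal is earned (Rule 8).
With Falven, Qorird, and Halgal, Hexdor is earned (Rule 6).
With Hexdor, Halgal, and Falven, Talorb is earned (Rule 10).
With Talorb, Renion is earned (Rule 3).
With Hexdor and Talorb, Liozan is earned (Rule 1).
With Renion and Liozan, Morval is earned (Rule 12).

Yes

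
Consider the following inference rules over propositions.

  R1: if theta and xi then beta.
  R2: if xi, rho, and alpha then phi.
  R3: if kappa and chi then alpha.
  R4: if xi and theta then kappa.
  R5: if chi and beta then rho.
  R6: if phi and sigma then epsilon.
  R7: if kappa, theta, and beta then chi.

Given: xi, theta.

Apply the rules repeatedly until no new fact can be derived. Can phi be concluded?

From xi and theta, R4 gives kappa.
theta and xi hold, so beta follows (R1).
kappa, theta, and beta hold, so chi follows (R7).
kappa and chi hold, so alpha follows (R3).
chi and beta hold, so rho follows (R5).
From xi, rho, and alpha, R2 gives phi.

Yes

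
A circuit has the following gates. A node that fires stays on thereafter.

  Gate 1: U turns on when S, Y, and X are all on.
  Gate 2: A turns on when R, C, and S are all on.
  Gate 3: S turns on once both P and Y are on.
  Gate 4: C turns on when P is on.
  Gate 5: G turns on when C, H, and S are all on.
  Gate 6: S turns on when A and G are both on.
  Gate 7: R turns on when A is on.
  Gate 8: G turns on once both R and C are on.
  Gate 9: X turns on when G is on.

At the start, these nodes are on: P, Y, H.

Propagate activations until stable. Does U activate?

Yes

Gate 4: P on → C on.
Gate 3: P and Y on → S on.
C, H, and S are on, so G turns on (Gate 5).
Gate 9: G on → X on.
Gate 1: S, Y, and X on → U on.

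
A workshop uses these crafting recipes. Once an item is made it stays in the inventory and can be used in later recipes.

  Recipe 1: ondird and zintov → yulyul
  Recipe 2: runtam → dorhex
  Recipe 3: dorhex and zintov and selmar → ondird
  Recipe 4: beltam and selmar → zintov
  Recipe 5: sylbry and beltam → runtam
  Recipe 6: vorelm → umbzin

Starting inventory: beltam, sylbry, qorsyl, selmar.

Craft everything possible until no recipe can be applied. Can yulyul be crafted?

Yes

sylbry and beltam → runtam (Recipe 5).
Using Recipe 4, beltam and selmar make zintov.
runtam → dorhex (Recipe 2).
dorhex and zintov and selmar → ondird (Recipe 3).
ondird and zintov → yulyul (Recipe 1).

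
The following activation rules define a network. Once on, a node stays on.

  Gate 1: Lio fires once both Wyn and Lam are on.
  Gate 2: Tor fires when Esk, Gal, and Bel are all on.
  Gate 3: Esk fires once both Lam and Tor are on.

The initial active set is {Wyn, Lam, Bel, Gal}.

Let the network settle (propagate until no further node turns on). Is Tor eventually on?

No

Tor would need Esk, Gal, and Bel (Gate 2), but Esk never turns on.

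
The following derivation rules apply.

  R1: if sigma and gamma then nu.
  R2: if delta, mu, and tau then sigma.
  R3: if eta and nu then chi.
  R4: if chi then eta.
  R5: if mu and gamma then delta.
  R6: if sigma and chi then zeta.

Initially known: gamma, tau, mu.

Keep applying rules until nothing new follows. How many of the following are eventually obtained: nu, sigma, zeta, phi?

From mu and gamma, R5 gives delta.
delta, mu, and tau hold, so sigma follows (R2).
From sigma and gamma, R1 gives nu.
nu: reached.
sigma: reached.
zeta would need sigma and chi (R6), but chi is never established.
No rule produces phi, and it is not given.
Reached: nu and sigma — 2 of the 4.

2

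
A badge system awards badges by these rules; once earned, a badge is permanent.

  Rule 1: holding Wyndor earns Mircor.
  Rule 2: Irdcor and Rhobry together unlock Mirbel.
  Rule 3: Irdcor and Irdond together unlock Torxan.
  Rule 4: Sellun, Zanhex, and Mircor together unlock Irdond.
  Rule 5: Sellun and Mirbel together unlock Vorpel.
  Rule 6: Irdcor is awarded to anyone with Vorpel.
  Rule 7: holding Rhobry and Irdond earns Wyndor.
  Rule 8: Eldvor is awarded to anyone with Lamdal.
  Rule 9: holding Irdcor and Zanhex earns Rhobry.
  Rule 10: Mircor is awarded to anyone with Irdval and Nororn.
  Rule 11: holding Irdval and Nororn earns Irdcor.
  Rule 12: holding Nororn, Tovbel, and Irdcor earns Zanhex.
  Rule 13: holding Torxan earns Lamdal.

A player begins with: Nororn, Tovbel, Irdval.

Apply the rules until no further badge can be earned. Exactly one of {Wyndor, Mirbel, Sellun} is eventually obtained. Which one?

Mirbel

With Irdval and Nororn, Irdcor is earned (Rule 11).
With Nororn, Tovbel, and Irdcor, Zanhex is earned (Rule 12).
With Irdcor and Zanhex, Rhobry is earned (Rule 9).
With Irdcor and Rhobry, Mirbel is earned (Rule 2).
Wyndor would need Rhobry and Irdond (Rule 7), but Irdond is never earned. No rule produces Sellun, and it is not given.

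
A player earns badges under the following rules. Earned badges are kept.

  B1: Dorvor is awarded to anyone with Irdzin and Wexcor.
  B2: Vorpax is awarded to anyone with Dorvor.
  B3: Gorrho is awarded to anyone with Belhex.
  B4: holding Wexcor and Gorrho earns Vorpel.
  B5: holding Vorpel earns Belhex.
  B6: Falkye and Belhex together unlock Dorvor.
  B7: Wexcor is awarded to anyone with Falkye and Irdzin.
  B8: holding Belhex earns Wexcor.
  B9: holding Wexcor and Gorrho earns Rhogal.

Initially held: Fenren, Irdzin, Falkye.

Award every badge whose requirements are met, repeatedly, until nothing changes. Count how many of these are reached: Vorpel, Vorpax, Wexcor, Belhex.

With Falkye and Irdzin, Wexcor is earned (B7).
With Irdzin and Wexcor, Dorvor is earned (B1).
With Dorvor, Vorpax is earned (B2).
Vorpel would need Wexcor and Gorrho (B4), but Gorrho is never earned.
Vorpax: reached.
Wexcor: reached.
Belhex would need Vorpel (B5), but Vorpel is never earned.
Reached: Vorpax and Wexcor — 2 of the 4.

2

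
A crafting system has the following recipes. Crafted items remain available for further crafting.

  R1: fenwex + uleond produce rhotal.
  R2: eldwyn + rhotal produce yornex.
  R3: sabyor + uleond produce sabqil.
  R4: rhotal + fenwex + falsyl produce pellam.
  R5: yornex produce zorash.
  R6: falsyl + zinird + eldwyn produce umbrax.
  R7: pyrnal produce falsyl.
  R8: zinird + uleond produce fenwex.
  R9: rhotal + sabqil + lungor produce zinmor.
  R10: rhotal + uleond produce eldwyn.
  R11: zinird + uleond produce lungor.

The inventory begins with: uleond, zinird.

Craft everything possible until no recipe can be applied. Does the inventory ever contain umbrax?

No

umbrax would need falsyl, zinird, and eldwyn (R6), but falsyl is never obtained.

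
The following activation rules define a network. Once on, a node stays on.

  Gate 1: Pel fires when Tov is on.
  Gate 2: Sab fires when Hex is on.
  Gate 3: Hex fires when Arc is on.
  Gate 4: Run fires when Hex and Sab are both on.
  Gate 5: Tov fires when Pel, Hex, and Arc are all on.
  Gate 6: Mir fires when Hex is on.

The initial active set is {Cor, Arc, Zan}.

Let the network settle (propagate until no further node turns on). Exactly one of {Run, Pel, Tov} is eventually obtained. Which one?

Run

Gate 3: Arc on → Hex on.
Gate 2: Hex on → Sab on.
Hex and Sab are on, so Run fires (Gate 4).
Pel would need Tov (Gate 1), but Tov never turns on. Tov would need Pel, Hex, and Arc (Gate 5), but Pel never turns on.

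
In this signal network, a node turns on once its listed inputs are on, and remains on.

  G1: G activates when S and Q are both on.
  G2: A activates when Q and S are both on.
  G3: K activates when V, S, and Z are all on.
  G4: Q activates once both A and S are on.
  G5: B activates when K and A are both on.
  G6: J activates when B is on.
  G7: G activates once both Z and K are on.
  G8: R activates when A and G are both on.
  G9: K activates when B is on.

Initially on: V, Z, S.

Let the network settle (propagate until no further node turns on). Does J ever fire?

J would need B (G6), but B never turns on.

No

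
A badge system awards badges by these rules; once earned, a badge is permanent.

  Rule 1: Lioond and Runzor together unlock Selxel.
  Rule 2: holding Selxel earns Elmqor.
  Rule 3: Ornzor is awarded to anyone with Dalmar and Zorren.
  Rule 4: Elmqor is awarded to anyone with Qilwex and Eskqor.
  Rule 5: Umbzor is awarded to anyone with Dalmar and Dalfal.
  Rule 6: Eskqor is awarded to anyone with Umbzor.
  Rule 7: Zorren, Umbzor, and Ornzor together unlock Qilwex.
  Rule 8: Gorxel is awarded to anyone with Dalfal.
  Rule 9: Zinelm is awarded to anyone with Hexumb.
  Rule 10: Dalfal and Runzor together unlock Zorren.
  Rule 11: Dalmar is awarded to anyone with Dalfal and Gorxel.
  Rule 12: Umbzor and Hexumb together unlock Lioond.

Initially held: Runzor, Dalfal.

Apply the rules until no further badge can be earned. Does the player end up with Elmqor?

Yes

With Dalfal and Runzor, Zorren is earned (Rule 10).
With Dalfal, Gorxel is earned (Rule 8).
With Dalfal and Gorxel, Dalmar is earned (Rule 11).
With Dalmar and Zorren, Ornzor is earned (Rule 3).
With Dalmar and Dalfal, Umbzor is earned (Rule 5).
With Zorren, Umbzor, and Ornzor, Qilwex is earned (Rule 7).
With Umbzor, Eskqor is earned (Rule 6).
With Qilwex and Eskqor, Elmqor is earned (Rule 4).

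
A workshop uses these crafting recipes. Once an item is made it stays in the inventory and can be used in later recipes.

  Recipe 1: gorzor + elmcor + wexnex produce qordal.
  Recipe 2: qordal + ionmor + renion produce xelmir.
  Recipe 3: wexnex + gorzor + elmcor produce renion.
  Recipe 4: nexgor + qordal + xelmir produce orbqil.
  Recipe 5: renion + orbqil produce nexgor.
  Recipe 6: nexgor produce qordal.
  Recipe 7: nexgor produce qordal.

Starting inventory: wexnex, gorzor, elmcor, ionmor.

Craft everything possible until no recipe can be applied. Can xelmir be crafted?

Yes

Using Recipe 1, gorzor, elmcor, and wexnex make qordal.
Using Recipe 3, wexnex, gorzor, and elmcor make renion.
qordal + ionmor + renion → xelmir (Recipe 2).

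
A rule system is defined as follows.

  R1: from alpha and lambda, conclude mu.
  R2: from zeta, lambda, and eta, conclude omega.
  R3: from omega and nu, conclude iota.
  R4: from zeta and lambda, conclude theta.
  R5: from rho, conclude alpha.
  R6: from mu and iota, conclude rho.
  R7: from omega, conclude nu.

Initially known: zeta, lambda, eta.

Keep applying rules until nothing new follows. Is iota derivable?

Yes

zeta, lambda, and eta hold, so omega follows (R2).
From omega, R7 gives nu.
From omega and nu, R3 gives iota.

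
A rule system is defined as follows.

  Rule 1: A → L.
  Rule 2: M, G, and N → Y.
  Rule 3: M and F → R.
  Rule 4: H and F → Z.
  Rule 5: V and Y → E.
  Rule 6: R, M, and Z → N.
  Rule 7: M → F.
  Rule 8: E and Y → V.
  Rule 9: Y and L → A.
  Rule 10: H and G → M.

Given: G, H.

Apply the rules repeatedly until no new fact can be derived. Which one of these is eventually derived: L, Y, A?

Y

H and G hold, so M follows (Rule 10).
From M, Rule 7 gives F.
From H and F, Rule 4 gives Z.
M and F hold, so R follows (Rule 3).
From R, M, and Z, Rule 6 gives N.
M, G, and N hold, so Y follows (Rule 2).
L would need A (Rule 1), but A is never established. A would need Y and L (Rule 9), but L is never established.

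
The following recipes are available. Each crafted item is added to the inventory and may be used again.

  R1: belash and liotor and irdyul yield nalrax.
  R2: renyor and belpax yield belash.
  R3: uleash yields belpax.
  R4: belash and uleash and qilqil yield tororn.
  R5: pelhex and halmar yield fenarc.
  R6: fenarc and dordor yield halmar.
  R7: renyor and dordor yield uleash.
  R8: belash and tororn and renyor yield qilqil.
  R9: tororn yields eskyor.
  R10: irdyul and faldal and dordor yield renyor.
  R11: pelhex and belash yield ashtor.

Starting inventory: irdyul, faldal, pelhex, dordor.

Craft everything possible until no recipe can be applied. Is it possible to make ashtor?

Using R10, irdyul, faldal, and dordor make renyor.
renyor and dordor → uleash (R7).
uleash → belpax (R3).
Using R2, renyor and belpax make belash.
Using R11, pelhex and belash make ashtor.

Yes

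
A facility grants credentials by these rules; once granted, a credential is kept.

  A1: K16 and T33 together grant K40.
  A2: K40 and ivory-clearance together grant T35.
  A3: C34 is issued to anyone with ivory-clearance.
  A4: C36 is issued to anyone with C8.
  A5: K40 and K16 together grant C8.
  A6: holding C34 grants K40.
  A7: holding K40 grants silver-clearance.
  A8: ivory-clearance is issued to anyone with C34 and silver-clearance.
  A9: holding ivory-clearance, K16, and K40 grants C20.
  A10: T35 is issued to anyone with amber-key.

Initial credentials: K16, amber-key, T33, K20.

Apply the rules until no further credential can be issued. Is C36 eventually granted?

Holding K16 and T33 grants K40 (A1).
Holding K40 and K16 grants C8 (A5).
Holding C8 grants C36 (A4).

Yes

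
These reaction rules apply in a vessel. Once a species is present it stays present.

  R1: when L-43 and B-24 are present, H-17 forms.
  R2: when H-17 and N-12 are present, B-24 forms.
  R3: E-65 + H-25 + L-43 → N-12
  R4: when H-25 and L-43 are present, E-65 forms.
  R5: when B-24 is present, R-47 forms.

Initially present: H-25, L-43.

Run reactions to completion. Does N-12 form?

Yes

H-25 and L-43 present → E-65 forms (R4).
E-65, H-25, and L-43 present → N-12 forms (R3).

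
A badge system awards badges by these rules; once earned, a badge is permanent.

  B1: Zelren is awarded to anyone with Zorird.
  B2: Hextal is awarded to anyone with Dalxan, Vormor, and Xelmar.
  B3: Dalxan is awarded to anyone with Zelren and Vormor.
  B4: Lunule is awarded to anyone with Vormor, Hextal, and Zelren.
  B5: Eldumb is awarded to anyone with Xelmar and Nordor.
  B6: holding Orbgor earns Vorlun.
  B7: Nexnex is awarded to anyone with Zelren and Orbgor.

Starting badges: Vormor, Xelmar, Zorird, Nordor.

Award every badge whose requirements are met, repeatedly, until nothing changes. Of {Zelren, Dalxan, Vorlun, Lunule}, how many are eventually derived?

3

With Zorird, Zelren is earned (B1).
With Zelren and Vormor, Dalxan is earned (B3).
With Dalxan, Vormor, and Xelmar, Hextal is earned (B2).
With Vormor, Hextal, and Zelren, Lunule is earned (B4).
Zelren: reached.
Dalxan: reached.
Vorlun would need Orbgor (B6), but Orbgor is never earned.
Lunule: reached.
Reached: Zelren, Dalxan, and Lunule — 3 of the 4.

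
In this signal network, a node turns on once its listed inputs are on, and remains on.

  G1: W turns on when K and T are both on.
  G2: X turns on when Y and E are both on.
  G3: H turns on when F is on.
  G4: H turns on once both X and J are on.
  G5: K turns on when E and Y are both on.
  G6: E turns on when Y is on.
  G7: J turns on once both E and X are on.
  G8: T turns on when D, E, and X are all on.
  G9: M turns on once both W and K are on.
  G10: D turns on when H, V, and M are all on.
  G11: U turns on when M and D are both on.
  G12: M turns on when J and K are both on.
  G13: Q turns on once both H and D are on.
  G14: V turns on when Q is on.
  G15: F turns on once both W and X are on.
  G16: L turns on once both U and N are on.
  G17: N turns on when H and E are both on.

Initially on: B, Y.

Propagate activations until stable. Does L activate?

L would need U and N (G16), but U never turns on.

No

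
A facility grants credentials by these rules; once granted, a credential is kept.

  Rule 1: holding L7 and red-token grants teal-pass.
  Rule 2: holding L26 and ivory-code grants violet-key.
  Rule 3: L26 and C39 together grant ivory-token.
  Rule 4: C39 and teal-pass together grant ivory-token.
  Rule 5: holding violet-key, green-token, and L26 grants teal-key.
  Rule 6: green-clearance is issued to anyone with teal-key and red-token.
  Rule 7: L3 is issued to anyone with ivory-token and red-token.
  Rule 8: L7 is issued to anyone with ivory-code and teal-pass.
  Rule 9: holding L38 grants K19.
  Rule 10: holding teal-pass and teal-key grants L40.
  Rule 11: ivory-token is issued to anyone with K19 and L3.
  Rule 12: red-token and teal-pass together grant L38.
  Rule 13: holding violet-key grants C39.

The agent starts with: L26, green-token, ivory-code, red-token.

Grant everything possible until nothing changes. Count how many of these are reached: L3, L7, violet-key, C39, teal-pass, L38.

Holding L26 and ivory-code grants violet-key (Rule 2).
Holding violet-key grants C39 (Rule 13).
Holding L26 and C39 grants ivory-token (Rule 3).
Holding ivory-token and red-token grants L3 (Rule 7).
L3: reached.
L7 would need ivory-code and teal-pass (Rule 8), but teal-pass is never granted.
violet-key: reached.
C39: reached.
teal-pass would need L7 and red-token (Rule 1), but L7 is never granted.
L38 would need red-token and teal-pass (Rule 12), but teal-pass is never granted.
Reached: L3, violet-key, and C39 — 3 of the 6.

3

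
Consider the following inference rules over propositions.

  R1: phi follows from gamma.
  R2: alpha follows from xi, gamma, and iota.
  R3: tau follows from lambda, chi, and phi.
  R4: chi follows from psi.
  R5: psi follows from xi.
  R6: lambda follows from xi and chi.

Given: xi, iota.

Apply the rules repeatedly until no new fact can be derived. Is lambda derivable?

Yes

xi holds, so psi follows (R5).
From psi, R4 gives chi.
xi and chi hold, so lambda follows (R6).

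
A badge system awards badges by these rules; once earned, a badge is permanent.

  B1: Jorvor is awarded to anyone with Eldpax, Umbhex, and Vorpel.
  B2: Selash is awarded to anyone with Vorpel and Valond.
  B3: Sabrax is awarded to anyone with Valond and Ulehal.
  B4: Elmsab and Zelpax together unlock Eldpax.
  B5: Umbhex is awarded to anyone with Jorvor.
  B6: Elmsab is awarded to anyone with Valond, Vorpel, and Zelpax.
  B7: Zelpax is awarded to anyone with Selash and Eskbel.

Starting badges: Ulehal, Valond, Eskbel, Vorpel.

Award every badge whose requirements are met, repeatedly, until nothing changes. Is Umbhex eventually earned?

No

Umbhex would need Jorvor (B5), but Jorvor is never earned.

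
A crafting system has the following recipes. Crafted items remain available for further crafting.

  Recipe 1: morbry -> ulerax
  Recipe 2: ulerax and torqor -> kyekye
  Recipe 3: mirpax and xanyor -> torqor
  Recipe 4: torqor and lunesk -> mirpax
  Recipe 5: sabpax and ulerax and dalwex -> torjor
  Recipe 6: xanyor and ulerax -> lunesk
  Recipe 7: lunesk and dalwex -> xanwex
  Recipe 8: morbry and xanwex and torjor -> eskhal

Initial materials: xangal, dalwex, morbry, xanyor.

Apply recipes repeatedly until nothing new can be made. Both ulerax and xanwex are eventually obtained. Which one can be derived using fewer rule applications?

ulerax: morbry -> ulerax (Recipe 1). [1 rule application]
xanwex: Using Recipe 1, morbry makes ulerax. xanyor and ulerax -> lunesk (Recipe 6). lunesk and dalwex -> xanwex (Recipe 7). [3 rule applications]
ulerax needs fewer.

ulerax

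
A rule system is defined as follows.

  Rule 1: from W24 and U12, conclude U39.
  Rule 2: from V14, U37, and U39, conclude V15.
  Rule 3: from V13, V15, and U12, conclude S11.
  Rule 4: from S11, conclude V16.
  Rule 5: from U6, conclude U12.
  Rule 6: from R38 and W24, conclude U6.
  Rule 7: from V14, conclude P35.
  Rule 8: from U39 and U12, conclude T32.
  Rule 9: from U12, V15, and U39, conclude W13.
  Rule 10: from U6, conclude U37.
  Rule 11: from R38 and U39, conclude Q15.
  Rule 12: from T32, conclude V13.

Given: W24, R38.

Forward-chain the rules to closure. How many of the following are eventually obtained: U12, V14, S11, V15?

From R38 and W24, Rule 6 gives U6.
From U6, Rule 5 gives U12.
U12: reached.
No rule produces V14, and it is not given.
S11 would need V13, V15, and U12 (Rule 3), but V15 is never established.
V15 would need V14, U37, and U39 (Rule 2), but V14 is never established.
Reached: U12 — 1 of the 4.

1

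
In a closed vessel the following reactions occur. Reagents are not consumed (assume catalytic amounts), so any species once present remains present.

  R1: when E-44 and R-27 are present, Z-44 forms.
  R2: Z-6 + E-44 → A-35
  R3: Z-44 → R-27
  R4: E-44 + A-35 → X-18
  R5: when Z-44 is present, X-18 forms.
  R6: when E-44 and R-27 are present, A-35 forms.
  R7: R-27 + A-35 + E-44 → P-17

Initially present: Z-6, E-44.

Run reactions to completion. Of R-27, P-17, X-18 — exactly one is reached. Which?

X-18

Z-6 and E-44 present → A-35 forms (R2).
E-44 and A-35 present → X-18 forms (R4).
R-27 would need Z-44 (R3), but Z-44 never forms. P-17 would need R-27, A-35, and E-44 (R7), but R-27 never forms.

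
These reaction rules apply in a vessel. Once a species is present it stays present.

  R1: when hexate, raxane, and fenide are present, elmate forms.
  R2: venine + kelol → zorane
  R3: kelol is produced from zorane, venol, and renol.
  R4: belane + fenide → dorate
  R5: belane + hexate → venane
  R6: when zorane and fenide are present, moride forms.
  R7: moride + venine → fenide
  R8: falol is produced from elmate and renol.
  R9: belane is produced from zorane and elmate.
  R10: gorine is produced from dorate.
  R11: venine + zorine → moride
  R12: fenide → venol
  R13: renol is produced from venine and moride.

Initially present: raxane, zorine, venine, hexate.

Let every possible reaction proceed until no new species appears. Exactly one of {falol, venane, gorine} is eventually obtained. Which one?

venine and zorine present → moride forms (R11).
venine and moride present → renol forms (R13).
moride and venine present → fenide forms (R7).
hexate, raxane, and fenide present → elmate forms (R1).
elmate and renol present → falol forms (R8).
gorine would need dorate (R10), but dorate never forms. venane would need belane and hexate (R5), but belane never forms.

falol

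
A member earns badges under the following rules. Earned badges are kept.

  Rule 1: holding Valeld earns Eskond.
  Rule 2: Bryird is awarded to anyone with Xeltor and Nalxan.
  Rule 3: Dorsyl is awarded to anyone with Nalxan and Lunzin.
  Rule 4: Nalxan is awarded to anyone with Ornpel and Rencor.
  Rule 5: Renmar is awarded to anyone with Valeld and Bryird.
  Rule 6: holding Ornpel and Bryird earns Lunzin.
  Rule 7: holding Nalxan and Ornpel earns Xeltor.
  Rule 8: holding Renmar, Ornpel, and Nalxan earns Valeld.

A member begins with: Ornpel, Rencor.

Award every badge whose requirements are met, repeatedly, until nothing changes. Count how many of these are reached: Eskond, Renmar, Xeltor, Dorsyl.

2

With Ornpel and Rencor, Nalxan is earned (Rule 4).
With Nalxan and Ornpel, Xeltor is earned (Rule 7).
With Xeltor and Nalxan, Bryird is earned (Rule 2).
With Ornpel and Bryird, Lunzin is earned (Rule 6).
With Nalxan and Lunzin, Dorsyl is earned (Rule 3).
Eskond would need Valeld (Rule 1), but Valeld is never earned.
Renmar would need Valeld and Bryird (Rule 5), but Valeld is never earned.
Xeltor: reached.
Dorsyl: reached.
Reached: Xeltor and Dorsyl — 2 of the 4.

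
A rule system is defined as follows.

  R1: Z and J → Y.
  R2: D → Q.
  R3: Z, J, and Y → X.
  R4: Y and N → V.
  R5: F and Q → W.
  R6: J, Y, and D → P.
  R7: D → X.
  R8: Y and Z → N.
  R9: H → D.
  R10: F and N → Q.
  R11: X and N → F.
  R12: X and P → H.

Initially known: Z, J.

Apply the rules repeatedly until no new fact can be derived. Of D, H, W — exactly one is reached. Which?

Z and J hold, so Y follows (R1).
From Z, J, and Y, R3 gives X.
From Y and Z, R8 gives N.
From X and N, R11 gives F.
From F and N, R10 gives Q.
From F and Q, R5 gives W.
H would need X and P (R12), but P is never established. D would need H (R9), but H is never established.

W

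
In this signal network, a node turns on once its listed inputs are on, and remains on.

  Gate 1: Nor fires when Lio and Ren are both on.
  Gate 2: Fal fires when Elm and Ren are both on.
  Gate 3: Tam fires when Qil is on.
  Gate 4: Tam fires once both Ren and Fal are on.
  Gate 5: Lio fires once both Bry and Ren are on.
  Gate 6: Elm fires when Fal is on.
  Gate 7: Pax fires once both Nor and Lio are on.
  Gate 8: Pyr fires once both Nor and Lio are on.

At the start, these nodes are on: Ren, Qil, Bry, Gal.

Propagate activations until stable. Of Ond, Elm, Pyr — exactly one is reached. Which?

Pyr

Gate 5: Bry and Ren on → Lio on.
Gate 1: Lio and Ren on → Nor on.
Nor and Lio are on, so Pyr fires (Gate 8).
No rule produces Ond, and it is not given. Elm would need Fal (Gate 6), but Fal never turns on.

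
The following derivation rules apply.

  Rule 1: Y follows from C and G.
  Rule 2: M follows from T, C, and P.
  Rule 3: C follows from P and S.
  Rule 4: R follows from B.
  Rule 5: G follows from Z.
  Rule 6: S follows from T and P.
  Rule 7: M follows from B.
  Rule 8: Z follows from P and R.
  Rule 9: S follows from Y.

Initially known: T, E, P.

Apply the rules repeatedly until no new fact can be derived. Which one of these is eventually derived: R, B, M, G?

M

T and P hold, so S follows (Rule 6).
From P and S, Rule 3 gives C.
From T, C, and P, Rule 2 gives M.
R would need B (Rule 4), but B is never established. No rule produces B, and it is not given. G would need Z (Rule 5), but Z is never established.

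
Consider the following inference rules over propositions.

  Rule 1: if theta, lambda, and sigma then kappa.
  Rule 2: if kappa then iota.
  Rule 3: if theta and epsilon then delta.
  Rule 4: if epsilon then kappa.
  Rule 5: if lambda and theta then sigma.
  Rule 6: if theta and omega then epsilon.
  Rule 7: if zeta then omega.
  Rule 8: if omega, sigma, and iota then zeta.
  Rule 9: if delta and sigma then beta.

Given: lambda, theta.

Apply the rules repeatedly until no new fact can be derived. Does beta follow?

beta would need delta and sigma (Rule 9), but delta is never established.

No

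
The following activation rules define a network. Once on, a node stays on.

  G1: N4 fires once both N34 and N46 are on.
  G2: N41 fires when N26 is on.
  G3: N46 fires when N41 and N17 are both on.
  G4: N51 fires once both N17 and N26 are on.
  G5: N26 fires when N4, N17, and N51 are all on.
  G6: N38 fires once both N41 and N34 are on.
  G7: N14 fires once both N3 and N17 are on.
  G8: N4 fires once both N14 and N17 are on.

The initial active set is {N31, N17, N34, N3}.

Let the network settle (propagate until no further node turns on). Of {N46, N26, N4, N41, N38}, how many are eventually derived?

1

N3 and N17 are on, so N14 fires (G7).
G8: N14 and N17 on → N4 on.
N46 would need N41 and N17 (G3), but N41 never turns on.
N26 would need N4, N17, and N51 (G5), but N51 never turns on.
N4: reached.
N41 would need N26 (G2), but N26 never turns on.
N38 would need N41 and N34 (G6), but N41 never turns on.
Reached: N4 — 1 of the 5.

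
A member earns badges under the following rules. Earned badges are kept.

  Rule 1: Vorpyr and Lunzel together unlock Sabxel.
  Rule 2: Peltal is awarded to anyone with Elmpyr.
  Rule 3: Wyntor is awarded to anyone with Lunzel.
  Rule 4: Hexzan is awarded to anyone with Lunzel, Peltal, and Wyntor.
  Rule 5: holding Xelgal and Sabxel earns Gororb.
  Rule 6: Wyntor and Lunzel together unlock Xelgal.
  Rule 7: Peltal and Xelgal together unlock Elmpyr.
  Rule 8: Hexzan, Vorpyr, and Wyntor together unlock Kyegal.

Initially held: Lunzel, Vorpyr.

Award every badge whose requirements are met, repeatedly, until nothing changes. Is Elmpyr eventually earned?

Elmpyr would need Peltal and Xelgal (Rule 7), but Peltal is never earned.

No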